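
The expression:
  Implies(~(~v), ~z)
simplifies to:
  ~v | ~z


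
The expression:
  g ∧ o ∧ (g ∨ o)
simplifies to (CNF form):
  g ∧ o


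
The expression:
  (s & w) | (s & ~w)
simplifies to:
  s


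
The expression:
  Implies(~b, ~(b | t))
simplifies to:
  b | ~t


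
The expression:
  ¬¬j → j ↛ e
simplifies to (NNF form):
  ¬e ∨ ¬j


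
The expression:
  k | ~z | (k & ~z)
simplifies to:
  k | ~z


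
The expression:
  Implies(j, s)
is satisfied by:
  {s: True, j: False}
  {j: False, s: False}
  {j: True, s: True}


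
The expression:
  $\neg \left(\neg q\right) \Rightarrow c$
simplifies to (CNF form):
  $c \vee \neg q$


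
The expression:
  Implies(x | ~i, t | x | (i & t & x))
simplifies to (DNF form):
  i | t | x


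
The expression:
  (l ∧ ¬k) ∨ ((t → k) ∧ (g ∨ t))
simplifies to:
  (g ∧ ¬t) ∨ (k ∧ t) ∨ (l ∧ ¬k)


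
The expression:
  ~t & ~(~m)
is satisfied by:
  {m: True, t: False}


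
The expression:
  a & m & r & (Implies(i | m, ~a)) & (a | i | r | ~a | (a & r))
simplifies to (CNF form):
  False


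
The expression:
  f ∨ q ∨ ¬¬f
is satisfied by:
  {q: True, f: True}
  {q: True, f: False}
  {f: True, q: False}


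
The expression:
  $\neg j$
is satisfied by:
  {j: False}


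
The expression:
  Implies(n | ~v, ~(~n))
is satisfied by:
  {n: True, v: True}
  {n: True, v: False}
  {v: True, n: False}


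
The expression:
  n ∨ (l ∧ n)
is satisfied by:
  {n: True}


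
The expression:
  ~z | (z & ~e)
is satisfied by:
  {e: False, z: False}
  {z: True, e: False}
  {e: True, z: False}


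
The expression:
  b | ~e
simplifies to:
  b | ~e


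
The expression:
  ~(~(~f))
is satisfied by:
  {f: False}


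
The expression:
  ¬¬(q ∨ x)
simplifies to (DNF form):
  q ∨ x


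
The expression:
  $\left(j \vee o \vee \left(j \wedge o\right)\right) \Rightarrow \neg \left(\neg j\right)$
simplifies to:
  $j \vee \neg o$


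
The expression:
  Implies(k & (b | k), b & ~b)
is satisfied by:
  {k: False}


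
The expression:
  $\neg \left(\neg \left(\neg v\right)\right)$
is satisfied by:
  {v: False}


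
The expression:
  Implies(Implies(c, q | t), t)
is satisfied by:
  {t: True, c: True, q: False}
  {t: True, q: False, c: False}
  {t: True, c: True, q: True}
  {t: True, q: True, c: False}
  {c: True, q: False, t: False}


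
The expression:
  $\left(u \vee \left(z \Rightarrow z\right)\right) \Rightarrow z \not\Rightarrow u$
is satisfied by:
  {z: True, u: False}


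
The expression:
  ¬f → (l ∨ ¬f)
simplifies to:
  True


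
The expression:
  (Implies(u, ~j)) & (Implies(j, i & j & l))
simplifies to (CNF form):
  (i | ~j) & (l | ~j) & (~j | ~u)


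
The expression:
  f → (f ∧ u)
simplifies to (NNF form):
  u ∨ ¬f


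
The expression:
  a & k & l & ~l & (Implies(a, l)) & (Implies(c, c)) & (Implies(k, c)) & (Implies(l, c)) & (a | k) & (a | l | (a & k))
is never true.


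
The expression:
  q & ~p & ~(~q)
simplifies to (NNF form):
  q & ~p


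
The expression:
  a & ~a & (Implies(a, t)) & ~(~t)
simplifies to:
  False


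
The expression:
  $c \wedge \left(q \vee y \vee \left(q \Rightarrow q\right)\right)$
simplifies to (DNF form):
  $c$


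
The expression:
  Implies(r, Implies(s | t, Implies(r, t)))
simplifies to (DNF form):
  t | ~r | ~s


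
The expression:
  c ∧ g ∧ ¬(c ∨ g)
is never true.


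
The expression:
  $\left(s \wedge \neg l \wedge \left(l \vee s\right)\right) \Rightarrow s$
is always true.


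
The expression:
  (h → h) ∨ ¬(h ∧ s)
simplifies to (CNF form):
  True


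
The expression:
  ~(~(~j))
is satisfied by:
  {j: False}


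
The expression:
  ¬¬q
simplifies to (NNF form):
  q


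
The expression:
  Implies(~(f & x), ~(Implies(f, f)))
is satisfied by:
  {x: True, f: True}


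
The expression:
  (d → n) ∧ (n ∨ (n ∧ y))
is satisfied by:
  {n: True}


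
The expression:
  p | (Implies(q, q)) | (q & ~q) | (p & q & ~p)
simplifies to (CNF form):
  True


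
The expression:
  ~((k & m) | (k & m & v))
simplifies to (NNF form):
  ~k | ~m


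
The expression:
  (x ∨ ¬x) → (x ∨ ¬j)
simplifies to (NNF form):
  x ∨ ¬j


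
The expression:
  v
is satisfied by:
  {v: True}


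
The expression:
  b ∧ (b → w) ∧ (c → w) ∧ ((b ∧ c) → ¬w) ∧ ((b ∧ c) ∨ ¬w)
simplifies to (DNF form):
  False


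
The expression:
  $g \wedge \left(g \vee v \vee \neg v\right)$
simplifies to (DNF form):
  $g$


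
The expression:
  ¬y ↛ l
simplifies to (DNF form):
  ¬l ∧ ¬y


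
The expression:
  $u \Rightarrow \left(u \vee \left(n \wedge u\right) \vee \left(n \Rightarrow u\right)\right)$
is always true.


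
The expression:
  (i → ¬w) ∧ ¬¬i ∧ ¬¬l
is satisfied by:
  {i: True, l: True, w: False}


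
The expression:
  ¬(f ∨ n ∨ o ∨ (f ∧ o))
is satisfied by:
  {n: False, o: False, f: False}


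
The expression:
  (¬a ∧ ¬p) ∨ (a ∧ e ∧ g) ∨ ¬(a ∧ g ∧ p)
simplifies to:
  e ∨ ¬a ∨ ¬g ∨ ¬p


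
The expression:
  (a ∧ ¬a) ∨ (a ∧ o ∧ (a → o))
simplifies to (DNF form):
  a ∧ o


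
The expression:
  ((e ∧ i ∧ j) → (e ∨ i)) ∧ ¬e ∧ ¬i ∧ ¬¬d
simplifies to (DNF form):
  d ∧ ¬e ∧ ¬i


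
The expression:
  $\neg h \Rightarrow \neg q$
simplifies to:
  $h \vee \neg q$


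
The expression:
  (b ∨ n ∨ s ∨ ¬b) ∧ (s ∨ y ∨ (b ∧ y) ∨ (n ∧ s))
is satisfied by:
  {y: True, s: True}
  {y: True, s: False}
  {s: True, y: False}


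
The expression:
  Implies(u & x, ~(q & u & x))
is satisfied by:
  {u: False, q: False, x: False}
  {x: True, u: False, q: False}
  {q: True, u: False, x: False}
  {x: True, q: True, u: False}
  {u: True, x: False, q: False}
  {x: True, u: True, q: False}
  {q: True, u: True, x: False}


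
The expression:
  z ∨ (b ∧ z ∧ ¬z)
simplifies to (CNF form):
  z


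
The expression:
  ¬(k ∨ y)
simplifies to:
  ¬k ∧ ¬y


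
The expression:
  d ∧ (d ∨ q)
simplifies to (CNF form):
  d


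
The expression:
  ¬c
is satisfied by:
  {c: False}


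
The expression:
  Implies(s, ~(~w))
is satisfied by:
  {w: True, s: False}
  {s: False, w: False}
  {s: True, w: True}


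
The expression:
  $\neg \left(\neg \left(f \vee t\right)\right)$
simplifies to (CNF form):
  $f \vee t$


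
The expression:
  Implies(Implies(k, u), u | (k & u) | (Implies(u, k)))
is always true.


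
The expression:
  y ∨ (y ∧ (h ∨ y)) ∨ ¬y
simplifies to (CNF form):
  True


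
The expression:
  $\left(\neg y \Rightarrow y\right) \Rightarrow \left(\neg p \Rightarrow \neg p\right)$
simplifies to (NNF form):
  $\text{True}$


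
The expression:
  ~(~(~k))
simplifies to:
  ~k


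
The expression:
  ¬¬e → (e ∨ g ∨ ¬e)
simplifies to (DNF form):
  True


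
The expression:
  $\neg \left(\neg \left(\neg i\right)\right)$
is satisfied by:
  {i: False}


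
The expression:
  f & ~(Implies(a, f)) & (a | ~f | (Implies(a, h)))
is never true.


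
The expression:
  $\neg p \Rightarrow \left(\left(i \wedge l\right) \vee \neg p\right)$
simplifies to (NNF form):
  $\text{True}$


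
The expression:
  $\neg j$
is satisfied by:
  {j: False}


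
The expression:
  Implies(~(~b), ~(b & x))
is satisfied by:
  {x: False, b: False}
  {b: True, x: False}
  {x: True, b: False}


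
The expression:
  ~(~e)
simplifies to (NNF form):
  e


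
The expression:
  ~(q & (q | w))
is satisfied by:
  {q: False}


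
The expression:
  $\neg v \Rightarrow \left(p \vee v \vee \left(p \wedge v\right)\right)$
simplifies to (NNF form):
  $p \vee v$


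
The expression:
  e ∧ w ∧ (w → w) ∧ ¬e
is never true.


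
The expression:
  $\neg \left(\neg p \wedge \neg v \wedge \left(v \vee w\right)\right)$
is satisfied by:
  {v: True, p: True, w: False}
  {v: True, w: False, p: False}
  {p: True, w: False, v: False}
  {p: False, w: False, v: False}
  {v: True, p: True, w: True}
  {v: True, w: True, p: False}
  {p: True, w: True, v: False}


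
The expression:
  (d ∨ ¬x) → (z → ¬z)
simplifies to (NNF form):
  (x ∧ ¬d) ∨ ¬z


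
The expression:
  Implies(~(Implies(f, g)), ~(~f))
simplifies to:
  True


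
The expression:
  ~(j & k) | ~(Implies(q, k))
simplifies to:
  ~j | ~k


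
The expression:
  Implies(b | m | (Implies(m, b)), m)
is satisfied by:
  {m: True}


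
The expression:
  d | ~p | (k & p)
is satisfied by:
  {d: True, k: True, p: False}
  {d: True, p: False, k: False}
  {k: True, p: False, d: False}
  {k: False, p: False, d: False}
  {d: True, k: True, p: True}
  {d: True, p: True, k: False}
  {k: True, p: True, d: False}


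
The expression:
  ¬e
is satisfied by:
  {e: False}


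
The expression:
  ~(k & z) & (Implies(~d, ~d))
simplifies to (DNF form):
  ~k | ~z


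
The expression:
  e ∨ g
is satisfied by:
  {e: True, g: True}
  {e: True, g: False}
  {g: True, e: False}


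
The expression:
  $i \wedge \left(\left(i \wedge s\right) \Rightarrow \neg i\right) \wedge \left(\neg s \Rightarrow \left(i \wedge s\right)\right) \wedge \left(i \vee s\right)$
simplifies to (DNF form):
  $\text{False}$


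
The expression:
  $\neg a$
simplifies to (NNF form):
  $\neg a$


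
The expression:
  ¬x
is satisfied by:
  {x: False}


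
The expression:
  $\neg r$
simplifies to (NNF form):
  $\neg r$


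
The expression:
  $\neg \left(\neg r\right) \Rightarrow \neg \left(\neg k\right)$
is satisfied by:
  {k: True, r: False}
  {r: False, k: False}
  {r: True, k: True}


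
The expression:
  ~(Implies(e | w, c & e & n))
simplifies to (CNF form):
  (e | w) & (e | ~e) & (e | w | ~c) & (e | w | ~n) & (e | ~c | ~e) & (e | ~e | ~n) & (w | ~c | ~n) & (~c | ~e | ~n)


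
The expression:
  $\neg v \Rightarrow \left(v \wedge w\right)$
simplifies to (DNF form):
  $v$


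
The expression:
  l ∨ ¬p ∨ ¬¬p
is always true.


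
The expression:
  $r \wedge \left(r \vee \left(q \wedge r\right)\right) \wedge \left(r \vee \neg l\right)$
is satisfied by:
  {r: True}


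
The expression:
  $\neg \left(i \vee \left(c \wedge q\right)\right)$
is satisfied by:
  {c: False, i: False, q: False}
  {q: True, c: False, i: False}
  {c: True, q: False, i: False}


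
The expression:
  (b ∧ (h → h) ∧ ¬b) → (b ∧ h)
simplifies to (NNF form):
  True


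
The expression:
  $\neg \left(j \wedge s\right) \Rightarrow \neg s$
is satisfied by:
  {j: True, s: False}
  {s: False, j: False}
  {s: True, j: True}


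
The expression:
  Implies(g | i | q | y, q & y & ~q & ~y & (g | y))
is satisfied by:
  {q: False, y: False, g: False, i: False}


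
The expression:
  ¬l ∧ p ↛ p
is never true.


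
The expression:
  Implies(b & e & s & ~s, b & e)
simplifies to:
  True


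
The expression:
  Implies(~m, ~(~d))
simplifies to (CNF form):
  d | m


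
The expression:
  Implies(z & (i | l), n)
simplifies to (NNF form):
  n | ~z | (~i & ~l)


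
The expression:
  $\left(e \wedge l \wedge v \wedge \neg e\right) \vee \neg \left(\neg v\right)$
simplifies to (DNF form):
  $v$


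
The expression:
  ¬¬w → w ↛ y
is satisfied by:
  {w: False, y: False}
  {y: True, w: False}
  {w: True, y: False}


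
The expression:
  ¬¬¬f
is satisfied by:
  {f: False}


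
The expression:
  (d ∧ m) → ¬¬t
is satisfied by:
  {t: True, m: False, d: False}
  {m: False, d: False, t: False}
  {d: True, t: True, m: False}
  {d: True, m: False, t: False}
  {t: True, m: True, d: False}
  {m: True, t: False, d: False}
  {d: True, m: True, t: True}


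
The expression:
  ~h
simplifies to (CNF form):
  ~h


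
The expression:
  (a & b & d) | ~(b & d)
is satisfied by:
  {a: True, d: False, b: False}
  {d: False, b: False, a: False}
  {a: True, b: True, d: False}
  {b: True, d: False, a: False}
  {a: True, d: True, b: False}
  {d: True, a: False, b: False}
  {a: True, b: True, d: True}


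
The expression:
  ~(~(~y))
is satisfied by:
  {y: False}


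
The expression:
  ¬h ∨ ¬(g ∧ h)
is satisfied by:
  {h: False, g: False}
  {g: True, h: False}
  {h: True, g: False}


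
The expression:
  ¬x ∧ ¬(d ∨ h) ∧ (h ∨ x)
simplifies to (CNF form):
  False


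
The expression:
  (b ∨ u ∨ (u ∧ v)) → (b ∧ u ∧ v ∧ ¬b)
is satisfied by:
  {u: False, b: False}


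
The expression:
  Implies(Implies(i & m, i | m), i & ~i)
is never true.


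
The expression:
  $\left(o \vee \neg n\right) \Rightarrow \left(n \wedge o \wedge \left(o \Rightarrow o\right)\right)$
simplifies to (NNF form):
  $n$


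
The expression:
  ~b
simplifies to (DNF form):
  ~b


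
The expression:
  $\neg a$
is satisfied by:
  {a: False}


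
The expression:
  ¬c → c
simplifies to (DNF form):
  c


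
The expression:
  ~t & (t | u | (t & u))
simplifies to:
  u & ~t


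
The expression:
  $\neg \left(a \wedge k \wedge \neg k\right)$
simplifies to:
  $\text{True}$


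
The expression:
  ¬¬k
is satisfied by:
  {k: True}


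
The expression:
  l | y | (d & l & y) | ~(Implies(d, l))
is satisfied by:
  {y: True, d: True, l: True}
  {y: True, d: True, l: False}
  {y: True, l: True, d: False}
  {y: True, l: False, d: False}
  {d: True, l: True, y: False}
  {d: True, l: False, y: False}
  {l: True, d: False, y: False}


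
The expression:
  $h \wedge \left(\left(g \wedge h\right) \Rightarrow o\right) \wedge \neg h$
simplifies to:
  $\text{False}$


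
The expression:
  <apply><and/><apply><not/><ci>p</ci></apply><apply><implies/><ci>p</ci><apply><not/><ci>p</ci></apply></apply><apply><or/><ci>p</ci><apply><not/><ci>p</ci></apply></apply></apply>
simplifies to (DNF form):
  <apply><not/><ci>p</ci></apply>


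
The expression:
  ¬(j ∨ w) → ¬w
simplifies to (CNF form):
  True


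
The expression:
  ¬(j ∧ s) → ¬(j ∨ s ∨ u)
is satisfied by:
  {j: True, s: True, u: False}
  {j: True, s: True, u: True}
  {u: False, j: False, s: False}


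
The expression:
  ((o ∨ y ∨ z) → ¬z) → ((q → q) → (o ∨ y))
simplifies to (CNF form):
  o ∨ y ∨ z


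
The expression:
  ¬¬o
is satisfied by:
  {o: True}


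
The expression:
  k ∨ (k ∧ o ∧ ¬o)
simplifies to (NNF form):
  k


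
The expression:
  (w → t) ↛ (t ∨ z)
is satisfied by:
  {w: False, t: False, z: False}


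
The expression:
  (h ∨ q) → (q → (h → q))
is always true.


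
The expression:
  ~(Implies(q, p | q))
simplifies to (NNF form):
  False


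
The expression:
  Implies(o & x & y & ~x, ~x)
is always true.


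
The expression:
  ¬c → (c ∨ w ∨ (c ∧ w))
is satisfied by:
  {c: True, w: True}
  {c: True, w: False}
  {w: True, c: False}


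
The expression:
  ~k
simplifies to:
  ~k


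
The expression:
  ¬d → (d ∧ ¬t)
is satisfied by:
  {d: True}


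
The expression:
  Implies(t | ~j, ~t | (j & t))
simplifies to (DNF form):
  j | ~t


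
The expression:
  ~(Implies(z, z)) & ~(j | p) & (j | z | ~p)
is never true.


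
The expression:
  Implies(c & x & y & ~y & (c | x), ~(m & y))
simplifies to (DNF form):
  True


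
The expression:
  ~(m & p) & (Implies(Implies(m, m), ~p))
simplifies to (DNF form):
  ~p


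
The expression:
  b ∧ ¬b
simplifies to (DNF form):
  False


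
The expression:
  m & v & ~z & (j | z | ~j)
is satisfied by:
  {m: True, v: True, z: False}


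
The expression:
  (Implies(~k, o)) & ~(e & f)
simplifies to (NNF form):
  (k & ~e) | (k & ~f) | (o & ~e) | (o & ~f)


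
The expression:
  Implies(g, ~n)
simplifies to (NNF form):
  ~g | ~n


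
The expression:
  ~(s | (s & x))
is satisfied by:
  {s: False}


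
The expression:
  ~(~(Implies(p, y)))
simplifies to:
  y | ~p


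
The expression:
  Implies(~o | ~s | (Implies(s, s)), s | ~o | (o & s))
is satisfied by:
  {s: True, o: False}
  {o: False, s: False}
  {o: True, s: True}


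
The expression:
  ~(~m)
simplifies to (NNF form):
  m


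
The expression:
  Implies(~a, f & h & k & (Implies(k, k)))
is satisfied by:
  {a: True, h: True, k: True, f: True}
  {a: True, h: True, k: True, f: False}
  {a: True, h: True, f: True, k: False}
  {a: True, h: True, f: False, k: False}
  {a: True, k: True, f: True, h: False}
  {a: True, k: True, f: False, h: False}
  {a: True, k: False, f: True, h: False}
  {a: True, k: False, f: False, h: False}
  {h: True, k: True, f: True, a: False}


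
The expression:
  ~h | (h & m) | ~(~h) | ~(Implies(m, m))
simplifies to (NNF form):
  True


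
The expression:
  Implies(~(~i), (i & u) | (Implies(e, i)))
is always true.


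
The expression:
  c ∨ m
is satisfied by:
  {c: True, m: True}
  {c: True, m: False}
  {m: True, c: False}


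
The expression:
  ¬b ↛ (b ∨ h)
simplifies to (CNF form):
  ¬b ∧ ¬h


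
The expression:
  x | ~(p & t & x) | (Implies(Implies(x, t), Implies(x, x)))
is always true.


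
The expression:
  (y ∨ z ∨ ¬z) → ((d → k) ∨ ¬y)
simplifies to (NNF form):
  k ∨ ¬d ∨ ¬y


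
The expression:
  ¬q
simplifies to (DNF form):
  ¬q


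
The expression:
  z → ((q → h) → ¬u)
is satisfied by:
  {q: True, h: False, u: False, z: False}
  {q: False, h: False, u: False, z: False}
  {h: True, q: True, z: False, u: False}
  {h: True, z: False, q: False, u: False}
  {z: True, q: True, h: False, u: False}
  {z: True, q: False, h: False, u: False}
  {z: True, h: True, q: True, u: False}
  {z: True, h: True, q: False, u: False}
  {u: True, q: True, h: False, z: False}
  {u: True, q: False, h: False, z: False}
  {u: True, h: True, q: True, z: False}
  {u: True, h: True, q: False, z: False}
  {z: True, u: True, q: True, h: False}


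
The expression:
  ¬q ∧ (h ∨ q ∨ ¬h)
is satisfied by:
  {q: False}


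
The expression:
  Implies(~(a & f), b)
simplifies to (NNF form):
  b | (a & f)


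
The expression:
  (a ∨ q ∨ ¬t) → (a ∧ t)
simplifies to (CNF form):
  t ∧ (a ∨ ¬q)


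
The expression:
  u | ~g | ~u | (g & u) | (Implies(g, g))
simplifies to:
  True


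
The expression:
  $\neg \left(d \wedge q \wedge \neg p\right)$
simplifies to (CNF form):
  $p \vee \neg d \vee \neg q$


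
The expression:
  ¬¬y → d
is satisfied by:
  {d: True, y: False}
  {y: False, d: False}
  {y: True, d: True}


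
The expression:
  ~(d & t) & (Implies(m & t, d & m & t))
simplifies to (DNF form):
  ~t | (~d & ~m)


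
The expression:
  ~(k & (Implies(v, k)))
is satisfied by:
  {k: False}


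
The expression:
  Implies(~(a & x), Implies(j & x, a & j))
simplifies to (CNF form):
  a | ~j | ~x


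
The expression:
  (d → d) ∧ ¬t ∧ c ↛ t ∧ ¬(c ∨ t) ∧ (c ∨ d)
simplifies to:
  False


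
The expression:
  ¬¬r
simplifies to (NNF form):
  r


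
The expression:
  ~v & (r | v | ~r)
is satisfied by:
  {v: False}


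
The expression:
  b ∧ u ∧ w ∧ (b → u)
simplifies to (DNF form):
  b ∧ u ∧ w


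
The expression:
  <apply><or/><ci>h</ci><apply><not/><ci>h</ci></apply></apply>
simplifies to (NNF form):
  <true/>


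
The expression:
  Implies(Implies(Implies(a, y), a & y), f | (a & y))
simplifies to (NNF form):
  f | y | ~a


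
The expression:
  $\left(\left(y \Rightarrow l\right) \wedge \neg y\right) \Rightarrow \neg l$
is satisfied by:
  {y: True, l: False}
  {l: False, y: False}
  {l: True, y: True}


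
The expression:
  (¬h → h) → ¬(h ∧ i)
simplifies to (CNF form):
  ¬h ∨ ¬i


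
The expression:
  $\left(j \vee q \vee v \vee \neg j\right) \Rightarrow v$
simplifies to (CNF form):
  $v$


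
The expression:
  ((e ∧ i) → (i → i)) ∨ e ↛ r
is always true.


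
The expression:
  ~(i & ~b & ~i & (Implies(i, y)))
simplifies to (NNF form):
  True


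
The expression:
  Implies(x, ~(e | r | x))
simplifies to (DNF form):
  ~x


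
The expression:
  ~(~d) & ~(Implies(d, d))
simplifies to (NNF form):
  False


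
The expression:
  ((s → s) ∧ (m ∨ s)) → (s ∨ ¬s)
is always true.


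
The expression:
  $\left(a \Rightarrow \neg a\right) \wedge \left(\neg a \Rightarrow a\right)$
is never true.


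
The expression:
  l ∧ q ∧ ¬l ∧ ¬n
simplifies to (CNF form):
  False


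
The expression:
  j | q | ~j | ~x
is always true.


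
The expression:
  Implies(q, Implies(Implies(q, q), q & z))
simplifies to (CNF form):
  z | ~q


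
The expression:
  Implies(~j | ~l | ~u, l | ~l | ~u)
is always true.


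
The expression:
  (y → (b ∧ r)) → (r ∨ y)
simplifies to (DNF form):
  r ∨ y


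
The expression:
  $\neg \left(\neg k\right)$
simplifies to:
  $k$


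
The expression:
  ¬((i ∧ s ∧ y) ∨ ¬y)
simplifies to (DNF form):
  (y ∧ ¬i) ∨ (y ∧ ¬s)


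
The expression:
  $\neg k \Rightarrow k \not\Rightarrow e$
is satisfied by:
  {k: True}


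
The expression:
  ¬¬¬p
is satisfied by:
  {p: False}


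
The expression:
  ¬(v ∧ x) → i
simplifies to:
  i ∨ (v ∧ x)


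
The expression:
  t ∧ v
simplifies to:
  t ∧ v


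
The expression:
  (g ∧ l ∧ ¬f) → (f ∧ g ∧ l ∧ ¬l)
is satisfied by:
  {f: True, l: False, g: False}
  {l: False, g: False, f: False}
  {g: True, f: True, l: False}
  {g: True, l: False, f: False}
  {f: True, l: True, g: False}
  {l: True, f: False, g: False}
  {g: True, l: True, f: True}


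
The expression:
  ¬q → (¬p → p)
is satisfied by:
  {q: True, p: True}
  {q: True, p: False}
  {p: True, q: False}


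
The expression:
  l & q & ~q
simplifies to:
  False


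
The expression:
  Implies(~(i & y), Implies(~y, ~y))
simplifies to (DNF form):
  True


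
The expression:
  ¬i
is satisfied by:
  {i: False}


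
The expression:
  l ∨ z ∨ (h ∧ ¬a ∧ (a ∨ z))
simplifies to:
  l ∨ z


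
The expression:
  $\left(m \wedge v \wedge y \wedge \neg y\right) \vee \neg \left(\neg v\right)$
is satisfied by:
  {v: True}


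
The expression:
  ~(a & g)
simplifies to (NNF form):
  ~a | ~g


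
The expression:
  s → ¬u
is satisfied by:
  {s: False, u: False}
  {u: True, s: False}
  {s: True, u: False}


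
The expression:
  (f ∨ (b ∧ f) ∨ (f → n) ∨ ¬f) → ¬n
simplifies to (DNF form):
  ¬n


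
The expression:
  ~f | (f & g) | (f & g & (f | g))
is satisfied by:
  {g: True, f: False}
  {f: False, g: False}
  {f: True, g: True}


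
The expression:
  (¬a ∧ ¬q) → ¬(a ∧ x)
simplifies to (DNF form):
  True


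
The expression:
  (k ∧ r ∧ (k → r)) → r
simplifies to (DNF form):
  True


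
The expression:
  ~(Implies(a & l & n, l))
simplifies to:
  False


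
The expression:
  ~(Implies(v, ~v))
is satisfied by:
  {v: True}


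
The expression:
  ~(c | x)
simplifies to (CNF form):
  ~c & ~x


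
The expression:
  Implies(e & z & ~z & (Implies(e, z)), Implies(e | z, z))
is always true.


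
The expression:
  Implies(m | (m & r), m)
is always true.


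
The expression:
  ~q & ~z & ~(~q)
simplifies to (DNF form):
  False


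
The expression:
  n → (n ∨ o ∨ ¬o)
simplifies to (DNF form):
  True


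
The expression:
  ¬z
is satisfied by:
  {z: False}


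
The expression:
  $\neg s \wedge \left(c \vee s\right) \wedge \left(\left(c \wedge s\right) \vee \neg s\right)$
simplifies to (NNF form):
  $c \wedge \neg s$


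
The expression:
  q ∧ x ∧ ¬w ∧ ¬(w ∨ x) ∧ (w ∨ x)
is never true.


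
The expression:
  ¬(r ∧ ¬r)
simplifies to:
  True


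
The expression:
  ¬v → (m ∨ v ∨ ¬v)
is always true.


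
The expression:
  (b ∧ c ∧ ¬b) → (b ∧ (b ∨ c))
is always true.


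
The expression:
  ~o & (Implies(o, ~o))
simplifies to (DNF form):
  ~o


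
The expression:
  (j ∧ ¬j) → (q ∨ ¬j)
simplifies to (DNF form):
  True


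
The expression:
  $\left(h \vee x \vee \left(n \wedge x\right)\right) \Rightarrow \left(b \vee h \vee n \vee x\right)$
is always true.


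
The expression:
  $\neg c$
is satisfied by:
  {c: False}


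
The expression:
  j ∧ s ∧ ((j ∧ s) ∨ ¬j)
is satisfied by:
  {j: True, s: True}


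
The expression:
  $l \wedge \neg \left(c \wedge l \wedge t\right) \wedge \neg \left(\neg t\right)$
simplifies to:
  $l \wedge t \wedge \neg c$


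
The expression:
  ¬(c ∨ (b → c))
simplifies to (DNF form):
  b ∧ ¬c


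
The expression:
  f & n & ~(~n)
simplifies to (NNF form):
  f & n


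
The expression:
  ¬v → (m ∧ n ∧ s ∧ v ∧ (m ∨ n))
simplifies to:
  v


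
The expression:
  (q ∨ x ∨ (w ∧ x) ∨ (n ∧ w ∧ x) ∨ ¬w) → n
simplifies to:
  n ∨ (w ∧ ¬q ∧ ¬x)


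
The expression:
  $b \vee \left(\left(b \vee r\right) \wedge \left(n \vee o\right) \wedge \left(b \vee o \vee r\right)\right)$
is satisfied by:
  {r: True, b: True, n: True, o: True}
  {r: True, b: True, n: True, o: False}
  {r: True, b: True, o: True, n: False}
  {r: True, b: True, o: False, n: False}
  {b: True, n: True, o: True, r: False}
  {b: True, n: True, o: False, r: False}
  {b: True, n: False, o: True, r: False}
  {b: True, n: False, o: False, r: False}
  {r: True, n: True, o: True, b: False}
  {r: True, n: True, o: False, b: False}
  {r: True, o: True, n: False, b: False}


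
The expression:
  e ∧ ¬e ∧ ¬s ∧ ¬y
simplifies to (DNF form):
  False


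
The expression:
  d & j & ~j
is never true.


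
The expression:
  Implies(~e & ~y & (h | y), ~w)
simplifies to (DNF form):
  e | y | ~h | ~w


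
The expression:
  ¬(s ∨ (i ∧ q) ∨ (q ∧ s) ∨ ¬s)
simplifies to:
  False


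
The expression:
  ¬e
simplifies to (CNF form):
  ¬e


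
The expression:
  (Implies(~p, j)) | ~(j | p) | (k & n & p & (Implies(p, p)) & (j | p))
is always true.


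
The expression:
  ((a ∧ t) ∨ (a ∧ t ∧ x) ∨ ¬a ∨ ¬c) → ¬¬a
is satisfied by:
  {a: True}


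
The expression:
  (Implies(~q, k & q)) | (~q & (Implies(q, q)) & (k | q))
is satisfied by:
  {k: True, q: True}
  {k: True, q: False}
  {q: True, k: False}


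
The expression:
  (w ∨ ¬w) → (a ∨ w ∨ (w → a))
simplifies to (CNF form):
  True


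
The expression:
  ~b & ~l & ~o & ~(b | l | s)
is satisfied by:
  {b: False, o: False, l: False, s: False}


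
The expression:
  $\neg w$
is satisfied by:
  {w: False}


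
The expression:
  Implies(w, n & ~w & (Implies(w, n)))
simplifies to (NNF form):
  ~w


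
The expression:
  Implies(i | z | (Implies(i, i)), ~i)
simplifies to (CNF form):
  ~i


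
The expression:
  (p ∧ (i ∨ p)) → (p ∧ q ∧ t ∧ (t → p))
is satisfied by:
  {t: True, q: True, p: False}
  {t: True, q: False, p: False}
  {q: True, t: False, p: False}
  {t: False, q: False, p: False}
  {t: True, p: True, q: True}


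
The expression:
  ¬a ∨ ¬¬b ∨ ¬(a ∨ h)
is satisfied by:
  {b: True, a: False}
  {a: False, b: False}
  {a: True, b: True}


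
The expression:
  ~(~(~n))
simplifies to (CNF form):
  ~n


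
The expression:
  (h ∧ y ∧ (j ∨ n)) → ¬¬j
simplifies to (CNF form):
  j ∨ ¬h ∨ ¬n ∨ ¬y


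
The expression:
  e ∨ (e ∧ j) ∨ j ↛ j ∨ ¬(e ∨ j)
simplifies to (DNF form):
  e ∨ ¬j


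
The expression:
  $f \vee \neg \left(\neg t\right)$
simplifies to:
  $f \vee t$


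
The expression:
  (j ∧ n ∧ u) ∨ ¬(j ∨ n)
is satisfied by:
  {u: True, j: False, n: False}
  {j: False, n: False, u: False}
  {n: True, u: True, j: True}


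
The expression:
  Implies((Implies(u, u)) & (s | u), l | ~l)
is always true.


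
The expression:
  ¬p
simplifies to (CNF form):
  ¬p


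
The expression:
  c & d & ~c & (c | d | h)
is never true.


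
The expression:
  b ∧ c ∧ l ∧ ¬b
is never true.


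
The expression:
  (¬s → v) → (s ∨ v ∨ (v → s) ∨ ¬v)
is always true.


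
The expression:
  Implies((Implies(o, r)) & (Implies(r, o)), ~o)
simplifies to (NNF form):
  ~o | ~r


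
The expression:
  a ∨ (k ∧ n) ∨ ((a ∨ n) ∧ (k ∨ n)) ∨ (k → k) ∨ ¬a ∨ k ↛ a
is always true.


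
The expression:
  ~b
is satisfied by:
  {b: False}


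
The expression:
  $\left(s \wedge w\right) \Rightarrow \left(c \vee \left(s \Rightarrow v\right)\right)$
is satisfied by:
  {c: True, v: True, s: False, w: False}
  {c: True, s: False, v: False, w: False}
  {v: True, c: False, s: False, w: False}
  {c: False, s: False, v: False, w: False}
  {w: True, c: True, v: True, s: False}
  {w: True, c: True, s: False, v: False}
  {w: True, v: True, c: False, s: False}
  {w: True, c: False, s: False, v: False}
  {c: True, s: True, v: True, w: False}
  {c: True, s: True, w: False, v: False}
  {s: True, v: True, w: False, c: False}
  {s: True, w: False, v: False, c: False}
  {c: True, s: True, w: True, v: True}
  {c: True, s: True, w: True, v: False}
  {s: True, w: True, v: True, c: False}


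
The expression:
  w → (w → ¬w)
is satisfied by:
  {w: False}


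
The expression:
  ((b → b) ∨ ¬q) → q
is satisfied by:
  {q: True}


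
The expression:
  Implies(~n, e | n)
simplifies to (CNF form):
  e | n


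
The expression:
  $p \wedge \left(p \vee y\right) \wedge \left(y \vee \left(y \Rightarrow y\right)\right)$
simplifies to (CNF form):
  $p$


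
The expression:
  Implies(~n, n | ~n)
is always true.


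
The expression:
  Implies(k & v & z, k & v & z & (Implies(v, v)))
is always true.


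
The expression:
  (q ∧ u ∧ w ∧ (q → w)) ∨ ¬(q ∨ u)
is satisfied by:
  {w: True, u: False, q: False}
  {w: False, u: False, q: False}
  {q: True, u: True, w: True}


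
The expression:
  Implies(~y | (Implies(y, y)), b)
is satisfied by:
  {b: True}


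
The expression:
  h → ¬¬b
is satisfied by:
  {b: True, h: False}
  {h: False, b: False}
  {h: True, b: True}


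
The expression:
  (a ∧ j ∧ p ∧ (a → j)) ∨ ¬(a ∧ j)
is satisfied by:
  {p: True, a: False, j: False}
  {p: False, a: False, j: False}
  {j: True, p: True, a: False}
  {j: True, p: False, a: False}
  {a: True, p: True, j: False}
  {a: True, p: False, j: False}
  {a: True, j: True, p: True}


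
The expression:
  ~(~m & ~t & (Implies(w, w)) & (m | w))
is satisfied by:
  {t: True, m: True, w: False}
  {t: True, w: False, m: False}
  {m: True, w: False, t: False}
  {m: False, w: False, t: False}
  {t: True, m: True, w: True}
  {t: True, w: True, m: False}
  {m: True, w: True, t: False}


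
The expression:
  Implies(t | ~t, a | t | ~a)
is always true.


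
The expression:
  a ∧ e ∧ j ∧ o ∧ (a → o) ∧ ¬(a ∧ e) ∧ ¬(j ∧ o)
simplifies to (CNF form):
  False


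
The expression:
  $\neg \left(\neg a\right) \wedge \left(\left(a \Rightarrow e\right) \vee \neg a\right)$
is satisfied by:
  {a: True, e: True}


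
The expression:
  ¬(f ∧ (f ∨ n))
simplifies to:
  ¬f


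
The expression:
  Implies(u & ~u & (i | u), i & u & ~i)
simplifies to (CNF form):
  True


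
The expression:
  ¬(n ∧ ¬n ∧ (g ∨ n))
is always true.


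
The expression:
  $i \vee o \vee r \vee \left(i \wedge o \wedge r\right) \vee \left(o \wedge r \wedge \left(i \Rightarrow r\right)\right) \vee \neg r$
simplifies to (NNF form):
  $\text{True}$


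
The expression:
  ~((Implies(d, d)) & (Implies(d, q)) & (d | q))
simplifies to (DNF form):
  ~q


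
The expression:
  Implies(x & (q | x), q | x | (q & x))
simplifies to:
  True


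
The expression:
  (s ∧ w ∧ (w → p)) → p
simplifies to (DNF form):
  True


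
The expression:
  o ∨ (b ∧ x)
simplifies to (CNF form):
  (b ∨ o) ∧ (o ∨ x)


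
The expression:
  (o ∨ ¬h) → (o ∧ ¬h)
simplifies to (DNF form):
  (h ∧ ¬o) ∨ (o ∧ ¬h)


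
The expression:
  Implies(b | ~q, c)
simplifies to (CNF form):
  (c | q) & (c | ~b)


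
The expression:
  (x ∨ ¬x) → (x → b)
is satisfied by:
  {b: True, x: False}
  {x: False, b: False}
  {x: True, b: True}


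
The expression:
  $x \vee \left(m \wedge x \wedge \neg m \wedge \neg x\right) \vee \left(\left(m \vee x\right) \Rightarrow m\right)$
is always true.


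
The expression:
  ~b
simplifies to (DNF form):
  ~b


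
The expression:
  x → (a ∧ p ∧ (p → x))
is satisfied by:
  {p: True, a: True, x: False}
  {p: True, a: False, x: False}
  {a: True, p: False, x: False}
  {p: False, a: False, x: False}
  {x: True, p: True, a: True}


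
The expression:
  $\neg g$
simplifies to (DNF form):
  $\neg g$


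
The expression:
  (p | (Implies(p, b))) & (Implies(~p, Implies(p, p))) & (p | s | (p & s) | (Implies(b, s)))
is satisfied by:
  {s: True, p: True, b: False}
  {s: True, p: False, b: False}
  {p: True, s: False, b: False}
  {s: False, p: False, b: False}
  {s: True, b: True, p: True}
  {s: True, b: True, p: False}
  {b: True, p: True, s: False}


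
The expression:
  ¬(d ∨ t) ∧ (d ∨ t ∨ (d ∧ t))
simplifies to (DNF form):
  False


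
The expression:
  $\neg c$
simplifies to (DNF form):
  $\neg c$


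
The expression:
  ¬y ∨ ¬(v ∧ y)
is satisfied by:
  {v: False, y: False}
  {y: True, v: False}
  {v: True, y: False}


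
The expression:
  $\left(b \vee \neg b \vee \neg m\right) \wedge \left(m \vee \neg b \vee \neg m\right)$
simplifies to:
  $\text{True}$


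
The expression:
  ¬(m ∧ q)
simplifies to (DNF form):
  ¬m ∨ ¬q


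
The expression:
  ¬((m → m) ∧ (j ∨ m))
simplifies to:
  ¬j ∧ ¬m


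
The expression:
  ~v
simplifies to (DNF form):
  ~v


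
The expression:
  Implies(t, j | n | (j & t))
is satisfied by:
  {n: True, j: True, t: False}
  {n: True, j: False, t: False}
  {j: True, n: False, t: False}
  {n: False, j: False, t: False}
  {n: True, t: True, j: True}
  {n: True, t: True, j: False}
  {t: True, j: True, n: False}


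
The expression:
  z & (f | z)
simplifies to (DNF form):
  z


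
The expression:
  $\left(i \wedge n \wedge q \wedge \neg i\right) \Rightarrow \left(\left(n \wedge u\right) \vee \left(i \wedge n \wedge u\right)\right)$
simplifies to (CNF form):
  $\text{True}$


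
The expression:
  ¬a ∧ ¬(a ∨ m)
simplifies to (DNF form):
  ¬a ∧ ¬m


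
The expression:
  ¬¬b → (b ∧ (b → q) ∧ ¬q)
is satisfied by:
  {b: False}


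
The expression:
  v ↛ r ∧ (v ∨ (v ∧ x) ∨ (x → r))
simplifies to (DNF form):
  v ∧ ¬r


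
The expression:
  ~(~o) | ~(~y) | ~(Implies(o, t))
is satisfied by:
  {y: True, o: True}
  {y: True, o: False}
  {o: True, y: False}


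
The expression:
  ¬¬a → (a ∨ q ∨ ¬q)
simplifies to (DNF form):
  True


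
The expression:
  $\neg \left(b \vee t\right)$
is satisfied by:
  {t: False, b: False}


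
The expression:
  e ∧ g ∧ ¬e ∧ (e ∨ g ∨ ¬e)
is never true.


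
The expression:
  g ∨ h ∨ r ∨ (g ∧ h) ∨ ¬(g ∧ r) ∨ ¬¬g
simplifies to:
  True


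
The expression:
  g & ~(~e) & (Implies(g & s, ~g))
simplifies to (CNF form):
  e & g & ~s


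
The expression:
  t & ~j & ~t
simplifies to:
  False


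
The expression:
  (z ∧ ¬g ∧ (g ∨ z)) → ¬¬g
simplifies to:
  g ∨ ¬z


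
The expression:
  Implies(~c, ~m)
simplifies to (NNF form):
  c | ~m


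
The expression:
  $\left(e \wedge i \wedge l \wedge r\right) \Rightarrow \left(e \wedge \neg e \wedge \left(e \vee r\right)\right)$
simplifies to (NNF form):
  $\neg e \vee \neg i \vee \neg l \vee \neg r$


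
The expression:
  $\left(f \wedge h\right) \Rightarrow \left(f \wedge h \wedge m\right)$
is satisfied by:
  {m: True, h: False, f: False}
  {h: False, f: False, m: False}
  {f: True, m: True, h: False}
  {f: True, h: False, m: False}
  {m: True, h: True, f: False}
  {h: True, m: False, f: False}
  {f: True, h: True, m: True}


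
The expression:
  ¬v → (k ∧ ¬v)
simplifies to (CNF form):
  k ∨ v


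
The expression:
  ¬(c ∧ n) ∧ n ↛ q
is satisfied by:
  {n: True, q: False, c: False}


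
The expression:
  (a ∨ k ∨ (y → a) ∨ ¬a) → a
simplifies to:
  a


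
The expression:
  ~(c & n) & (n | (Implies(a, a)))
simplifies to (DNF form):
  ~c | ~n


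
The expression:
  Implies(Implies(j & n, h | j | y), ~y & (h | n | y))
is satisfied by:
  {n: True, h: True, y: False}
  {n: True, h: False, y: False}
  {h: True, n: False, y: False}


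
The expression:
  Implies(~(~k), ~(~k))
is always true.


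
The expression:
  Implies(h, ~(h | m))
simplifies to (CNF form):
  ~h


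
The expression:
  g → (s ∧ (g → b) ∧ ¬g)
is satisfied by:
  {g: False}


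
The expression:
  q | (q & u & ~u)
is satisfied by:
  {q: True}


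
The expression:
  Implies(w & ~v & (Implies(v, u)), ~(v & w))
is always true.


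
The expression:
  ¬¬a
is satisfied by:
  {a: True}


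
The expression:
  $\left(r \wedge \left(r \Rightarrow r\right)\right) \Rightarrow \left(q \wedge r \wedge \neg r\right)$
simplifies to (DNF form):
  $\neg r$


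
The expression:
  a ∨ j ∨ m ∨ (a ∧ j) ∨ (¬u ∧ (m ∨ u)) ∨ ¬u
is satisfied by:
  {a: True, m: True, j: True, u: False}
  {a: True, m: True, j: False, u: False}
  {a: True, j: True, u: False, m: False}
  {a: True, j: False, u: False, m: False}
  {m: True, j: True, u: False, a: False}
  {m: True, j: False, u: False, a: False}
  {j: True, m: False, u: False, a: False}
  {j: False, m: False, u: False, a: False}
  {a: True, m: True, u: True, j: True}
  {a: True, m: True, u: True, j: False}
  {a: True, u: True, j: True, m: False}
  {a: True, u: True, j: False, m: False}
  {u: True, m: True, j: True, a: False}
  {u: True, m: True, j: False, a: False}
  {u: True, j: True, m: False, a: False}


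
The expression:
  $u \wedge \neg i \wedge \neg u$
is never true.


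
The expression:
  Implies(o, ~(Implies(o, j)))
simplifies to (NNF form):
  ~j | ~o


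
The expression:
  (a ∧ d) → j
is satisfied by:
  {j: True, d: False, a: False}
  {j: False, d: False, a: False}
  {a: True, j: True, d: False}
  {a: True, j: False, d: False}
  {d: True, j: True, a: False}
  {d: True, j: False, a: False}
  {d: True, a: True, j: True}
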